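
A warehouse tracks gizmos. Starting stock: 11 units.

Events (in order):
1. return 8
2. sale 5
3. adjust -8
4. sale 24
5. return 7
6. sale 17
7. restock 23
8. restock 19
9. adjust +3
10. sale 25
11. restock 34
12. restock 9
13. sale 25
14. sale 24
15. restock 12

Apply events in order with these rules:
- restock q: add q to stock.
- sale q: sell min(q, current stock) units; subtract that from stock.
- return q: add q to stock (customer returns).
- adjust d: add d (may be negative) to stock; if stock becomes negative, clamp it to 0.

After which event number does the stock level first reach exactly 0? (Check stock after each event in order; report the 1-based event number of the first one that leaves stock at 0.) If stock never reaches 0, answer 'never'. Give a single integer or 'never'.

Answer: 4

Derivation:
Processing events:
Start: stock = 11
  Event 1 (return 8): 11 + 8 = 19
  Event 2 (sale 5): sell min(5,19)=5. stock: 19 - 5 = 14. total_sold = 5
  Event 3 (adjust -8): 14 + -8 = 6
  Event 4 (sale 24): sell min(24,6)=6. stock: 6 - 6 = 0. total_sold = 11
  Event 5 (return 7): 0 + 7 = 7
  Event 6 (sale 17): sell min(17,7)=7. stock: 7 - 7 = 0. total_sold = 18
  Event 7 (restock 23): 0 + 23 = 23
  Event 8 (restock 19): 23 + 19 = 42
  Event 9 (adjust +3): 42 + 3 = 45
  Event 10 (sale 25): sell min(25,45)=25. stock: 45 - 25 = 20. total_sold = 43
  Event 11 (restock 34): 20 + 34 = 54
  Event 12 (restock 9): 54 + 9 = 63
  Event 13 (sale 25): sell min(25,63)=25. stock: 63 - 25 = 38. total_sold = 68
  Event 14 (sale 24): sell min(24,38)=24. stock: 38 - 24 = 14. total_sold = 92
  Event 15 (restock 12): 14 + 12 = 26
Final: stock = 26, total_sold = 92

First zero at event 4.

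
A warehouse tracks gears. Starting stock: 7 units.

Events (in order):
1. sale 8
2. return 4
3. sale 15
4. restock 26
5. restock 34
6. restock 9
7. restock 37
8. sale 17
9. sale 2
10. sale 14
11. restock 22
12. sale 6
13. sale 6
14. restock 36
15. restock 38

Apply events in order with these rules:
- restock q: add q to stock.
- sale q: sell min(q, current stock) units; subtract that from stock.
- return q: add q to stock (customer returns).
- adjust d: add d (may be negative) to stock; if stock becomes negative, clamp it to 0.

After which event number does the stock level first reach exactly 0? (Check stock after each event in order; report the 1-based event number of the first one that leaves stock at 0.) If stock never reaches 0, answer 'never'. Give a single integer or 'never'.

Answer: 1

Derivation:
Processing events:
Start: stock = 7
  Event 1 (sale 8): sell min(8,7)=7. stock: 7 - 7 = 0. total_sold = 7
  Event 2 (return 4): 0 + 4 = 4
  Event 3 (sale 15): sell min(15,4)=4. stock: 4 - 4 = 0. total_sold = 11
  Event 4 (restock 26): 0 + 26 = 26
  Event 5 (restock 34): 26 + 34 = 60
  Event 6 (restock 9): 60 + 9 = 69
  Event 7 (restock 37): 69 + 37 = 106
  Event 8 (sale 17): sell min(17,106)=17. stock: 106 - 17 = 89. total_sold = 28
  Event 9 (sale 2): sell min(2,89)=2. stock: 89 - 2 = 87. total_sold = 30
  Event 10 (sale 14): sell min(14,87)=14. stock: 87 - 14 = 73. total_sold = 44
  Event 11 (restock 22): 73 + 22 = 95
  Event 12 (sale 6): sell min(6,95)=6. stock: 95 - 6 = 89. total_sold = 50
  Event 13 (sale 6): sell min(6,89)=6. stock: 89 - 6 = 83. total_sold = 56
  Event 14 (restock 36): 83 + 36 = 119
  Event 15 (restock 38): 119 + 38 = 157
Final: stock = 157, total_sold = 56

First zero at event 1.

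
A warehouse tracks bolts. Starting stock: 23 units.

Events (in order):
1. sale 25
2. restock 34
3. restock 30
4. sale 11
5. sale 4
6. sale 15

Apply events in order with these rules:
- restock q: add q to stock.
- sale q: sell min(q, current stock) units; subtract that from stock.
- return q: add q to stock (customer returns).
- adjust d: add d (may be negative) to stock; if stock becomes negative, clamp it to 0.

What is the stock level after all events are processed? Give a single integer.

Answer: 34

Derivation:
Processing events:
Start: stock = 23
  Event 1 (sale 25): sell min(25,23)=23. stock: 23 - 23 = 0. total_sold = 23
  Event 2 (restock 34): 0 + 34 = 34
  Event 3 (restock 30): 34 + 30 = 64
  Event 4 (sale 11): sell min(11,64)=11. stock: 64 - 11 = 53. total_sold = 34
  Event 5 (sale 4): sell min(4,53)=4. stock: 53 - 4 = 49. total_sold = 38
  Event 6 (sale 15): sell min(15,49)=15. stock: 49 - 15 = 34. total_sold = 53
Final: stock = 34, total_sold = 53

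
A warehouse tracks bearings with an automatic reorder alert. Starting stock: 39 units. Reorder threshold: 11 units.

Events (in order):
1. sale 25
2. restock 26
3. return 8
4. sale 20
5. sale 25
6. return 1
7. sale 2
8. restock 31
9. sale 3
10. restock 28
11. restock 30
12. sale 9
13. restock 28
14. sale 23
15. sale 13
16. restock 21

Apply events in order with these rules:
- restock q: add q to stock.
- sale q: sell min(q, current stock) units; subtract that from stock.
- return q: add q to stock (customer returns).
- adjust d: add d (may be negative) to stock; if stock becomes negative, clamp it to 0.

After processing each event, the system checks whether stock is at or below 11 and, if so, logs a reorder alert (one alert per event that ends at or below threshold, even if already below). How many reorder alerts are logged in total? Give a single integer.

Processing events:
Start: stock = 39
  Event 1 (sale 25): sell min(25,39)=25. stock: 39 - 25 = 14. total_sold = 25
  Event 2 (restock 26): 14 + 26 = 40
  Event 3 (return 8): 40 + 8 = 48
  Event 4 (sale 20): sell min(20,48)=20. stock: 48 - 20 = 28. total_sold = 45
  Event 5 (sale 25): sell min(25,28)=25. stock: 28 - 25 = 3. total_sold = 70
  Event 6 (return 1): 3 + 1 = 4
  Event 7 (sale 2): sell min(2,4)=2. stock: 4 - 2 = 2. total_sold = 72
  Event 8 (restock 31): 2 + 31 = 33
  Event 9 (sale 3): sell min(3,33)=3. stock: 33 - 3 = 30. total_sold = 75
  Event 10 (restock 28): 30 + 28 = 58
  Event 11 (restock 30): 58 + 30 = 88
  Event 12 (sale 9): sell min(9,88)=9. stock: 88 - 9 = 79. total_sold = 84
  Event 13 (restock 28): 79 + 28 = 107
  Event 14 (sale 23): sell min(23,107)=23. stock: 107 - 23 = 84. total_sold = 107
  Event 15 (sale 13): sell min(13,84)=13. stock: 84 - 13 = 71. total_sold = 120
  Event 16 (restock 21): 71 + 21 = 92
Final: stock = 92, total_sold = 120

Checking against threshold 11:
  After event 1: stock=14 > 11
  After event 2: stock=40 > 11
  After event 3: stock=48 > 11
  After event 4: stock=28 > 11
  After event 5: stock=3 <= 11 -> ALERT
  After event 6: stock=4 <= 11 -> ALERT
  After event 7: stock=2 <= 11 -> ALERT
  After event 8: stock=33 > 11
  After event 9: stock=30 > 11
  After event 10: stock=58 > 11
  After event 11: stock=88 > 11
  After event 12: stock=79 > 11
  After event 13: stock=107 > 11
  After event 14: stock=84 > 11
  After event 15: stock=71 > 11
  After event 16: stock=92 > 11
Alert events: [5, 6, 7]. Count = 3

Answer: 3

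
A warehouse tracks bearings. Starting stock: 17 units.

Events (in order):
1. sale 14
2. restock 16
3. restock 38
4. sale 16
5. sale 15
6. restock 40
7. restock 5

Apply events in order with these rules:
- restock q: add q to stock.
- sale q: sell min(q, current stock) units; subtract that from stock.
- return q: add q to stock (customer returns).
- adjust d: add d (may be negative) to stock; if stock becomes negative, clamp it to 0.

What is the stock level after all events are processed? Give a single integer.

Answer: 71

Derivation:
Processing events:
Start: stock = 17
  Event 1 (sale 14): sell min(14,17)=14. stock: 17 - 14 = 3. total_sold = 14
  Event 2 (restock 16): 3 + 16 = 19
  Event 3 (restock 38): 19 + 38 = 57
  Event 4 (sale 16): sell min(16,57)=16. stock: 57 - 16 = 41. total_sold = 30
  Event 5 (sale 15): sell min(15,41)=15. stock: 41 - 15 = 26. total_sold = 45
  Event 6 (restock 40): 26 + 40 = 66
  Event 7 (restock 5): 66 + 5 = 71
Final: stock = 71, total_sold = 45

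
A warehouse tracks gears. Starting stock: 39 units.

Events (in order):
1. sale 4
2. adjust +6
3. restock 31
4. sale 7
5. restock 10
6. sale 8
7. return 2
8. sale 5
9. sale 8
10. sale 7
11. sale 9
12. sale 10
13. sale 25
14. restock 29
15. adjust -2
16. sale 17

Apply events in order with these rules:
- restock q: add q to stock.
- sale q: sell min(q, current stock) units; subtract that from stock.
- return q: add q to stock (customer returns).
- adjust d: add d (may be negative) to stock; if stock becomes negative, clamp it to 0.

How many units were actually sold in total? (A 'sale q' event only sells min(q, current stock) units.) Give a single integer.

Processing events:
Start: stock = 39
  Event 1 (sale 4): sell min(4,39)=4. stock: 39 - 4 = 35. total_sold = 4
  Event 2 (adjust +6): 35 + 6 = 41
  Event 3 (restock 31): 41 + 31 = 72
  Event 4 (sale 7): sell min(7,72)=7. stock: 72 - 7 = 65. total_sold = 11
  Event 5 (restock 10): 65 + 10 = 75
  Event 6 (sale 8): sell min(8,75)=8. stock: 75 - 8 = 67. total_sold = 19
  Event 7 (return 2): 67 + 2 = 69
  Event 8 (sale 5): sell min(5,69)=5. stock: 69 - 5 = 64. total_sold = 24
  Event 9 (sale 8): sell min(8,64)=8. stock: 64 - 8 = 56. total_sold = 32
  Event 10 (sale 7): sell min(7,56)=7. stock: 56 - 7 = 49. total_sold = 39
  Event 11 (sale 9): sell min(9,49)=9. stock: 49 - 9 = 40. total_sold = 48
  Event 12 (sale 10): sell min(10,40)=10. stock: 40 - 10 = 30. total_sold = 58
  Event 13 (sale 25): sell min(25,30)=25. stock: 30 - 25 = 5. total_sold = 83
  Event 14 (restock 29): 5 + 29 = 34
  Event 15 (adjust -2): 34 + -2 = 32
  Event 16 (sale 17): sell min(17,32)=17. stock: 32 - 17 = 15. total_sold = 100
Final: stock = 15, total_sold = 100

Answer: 100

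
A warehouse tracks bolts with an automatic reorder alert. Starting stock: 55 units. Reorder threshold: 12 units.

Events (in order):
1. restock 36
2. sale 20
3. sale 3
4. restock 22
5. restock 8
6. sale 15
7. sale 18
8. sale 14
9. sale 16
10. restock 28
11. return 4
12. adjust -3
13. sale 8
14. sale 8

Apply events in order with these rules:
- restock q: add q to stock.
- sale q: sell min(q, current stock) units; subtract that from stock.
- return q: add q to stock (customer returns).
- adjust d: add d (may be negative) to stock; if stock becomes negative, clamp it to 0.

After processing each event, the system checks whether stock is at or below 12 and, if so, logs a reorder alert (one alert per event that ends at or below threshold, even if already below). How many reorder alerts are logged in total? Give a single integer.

Answer: 0

Derivation:
Processing events:
Start: stock = 55
  Event 1 (restock 36): 55 + 36 = 91
  Event 2 (sale 20): sell min(20,91)=20. stock: 91 - 20 = 71. total_sold = 20
  Event 3 (sale 3): sell min(3,71)=3. stock: 71 - 3 = 68. total_sold = 23
  Event 4 (restock 22): 68 + 22 = 90
  Event 5 (restock 8): 90 + 8 = 98
  Event 6 (sale 15): sell min(15,98)=15. stock: 98 - 15 = 83. total_sold = 38
  Event 7 (sale 18): sell min(18,83)=18. stock: 83 - 18 = 65. total_sold = 56
  Event 8 (sale 14): sell min(14,65)=14. stock: 65 - 14 = 51. total_sold = 70
  Event 9 (sale 16): sell min(16,51)=16. stock: 51 - 16 = 35. total_sold = 86
  Event 10 (restock 28): 35 + 28 = 63
  Event 11 (return 4): 63 + 4 = 67
  Event 12 (adjust -3): 67 + -3 = 64
  Event 13 (sale 8): sell min(8,64)=8. stock: 64 - 8 = 56. total_sold = 94
  Event 14 (sale 8): sell min(8,56)=8. stock: 56 - 8 = 48. total_sold = 102
Final: stock = 48, total_sold = 102

Checking against threshold 12:
  After event 1: stock=91 > 12
  After event 2: stock=71 > 12
  After event 3: stock=68 > 12
  After event 4: stock=90 > 12
  After event 5: stock=98 > 12
  After event 6: stock=83 > 12
  After event 7: stock=65 > 12
  After event 8: stock=51 > 12
  After event 9: stock=35 > 12
  After event 10: stock=63 > 12
  After event 11: stock=67 > 12
  After event 12: stock=64 > 12
  After event 13: stock=56 > 12
  After event 14: stock=48 > 12
Alert events: []. Count = 0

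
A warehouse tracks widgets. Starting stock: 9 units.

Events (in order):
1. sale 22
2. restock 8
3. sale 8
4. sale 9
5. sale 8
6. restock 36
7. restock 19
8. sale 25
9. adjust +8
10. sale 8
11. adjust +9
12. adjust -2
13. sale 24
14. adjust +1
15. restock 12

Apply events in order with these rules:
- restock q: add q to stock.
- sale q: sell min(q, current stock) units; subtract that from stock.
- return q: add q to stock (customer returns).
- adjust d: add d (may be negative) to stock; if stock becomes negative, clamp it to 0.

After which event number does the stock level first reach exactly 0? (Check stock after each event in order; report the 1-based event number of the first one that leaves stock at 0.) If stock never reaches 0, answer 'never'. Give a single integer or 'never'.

Processing events:
Start: stock = 9
  Event 1 (sale 22): sell min(22,9)=9. stock: 9 - 9 = 0. total_sold = 9
  Event 2 (restock 8): 0 + 8 = 8
  Event 3 (sale 8): sell min(8,8)=8. stock: 8 - 8 = 0. total_sold = 17
  Event 4 (sale 9): sell min(9,0)=0. stock: 0 - 0 = 0. total_sold = 17
  Event 5 (sale 8): sell min(8,0)=0. stock: 0 - 0 = 0. total_sold = 17
  Event 6 (restock 36): 0 + 36 = 36
  Event 7 (restock 19): 36 + 19 = 55
  Event 8 (sale 25): sell min(25,55)=25. stock: 55 - 25 = 30. total_sold = 42
  Event 9 (adjust +8): 30 + 8 = 38
  Event 10 (sale 8): sell min(8,38)=8. stock: 38 - 8 = 30. total_sold = 50
  Event 11 (adjust +9): 30 + 9 = 39
  Event 12 (adjust -2): 39 + -2 = 37
  Event 13 (sale 24): sell min(24,37)=24. stock: 37 - 24 = 13. total_sold = 74
  Event 14 (adjust +1): 13 + 1 = 14
  Event 15 (restock 12): 14 + 12 = 26
Final: stock = 26, total_sold = 74

First zero at event 1.

Answer: 1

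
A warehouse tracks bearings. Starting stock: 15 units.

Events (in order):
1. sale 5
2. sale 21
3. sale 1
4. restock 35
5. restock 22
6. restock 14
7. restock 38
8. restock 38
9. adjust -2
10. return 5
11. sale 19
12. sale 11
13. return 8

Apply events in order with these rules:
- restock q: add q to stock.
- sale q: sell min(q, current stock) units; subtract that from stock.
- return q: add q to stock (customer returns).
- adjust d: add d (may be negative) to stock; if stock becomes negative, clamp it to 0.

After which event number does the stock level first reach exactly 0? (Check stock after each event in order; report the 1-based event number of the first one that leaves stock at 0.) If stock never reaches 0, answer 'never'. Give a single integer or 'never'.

Processing events:
Start: stock = 15
  Event 1 (sale 5): sell min(5,15)=5. stock: 15 - 5 = 10. total_sold = 5
  Event 2 (sale 21): sell min(21,10)=10. stock: 10 - 10 = 0. total_sold = 15
  Event 3 (sale 1): sell min(1,0)=0. stock: 0 - 0 = 0. total_sold = 15
  Event 4 (restock 35): 0 + 35 = 35
  Event 5 (restock 22): 35 + 22 = 57
  Event 6 (restock 14): 57 + 14 = 71
  Event 7 (restock 38): 71 + 38 = 109
  Event 8 (restock 38): 109 + 38 = 147
  Event 9 (adjust -2): 147 + -2 = 145
  Event 10 (return 5): 145 + 5 = 150
  Event 11 (sale 19): sell min(19,150)=19. stock: 150 - 19 = 131. total_sold = 34
  Event 12 (sale 11): sell min(11,131)=11. stock: 131 - 11 = 120. total_sold = 45
  Event 13 (return 8): 120 + 8 = 128
Final: stock = 128, total_sold = 45

First zero at event 2.

Answer: 2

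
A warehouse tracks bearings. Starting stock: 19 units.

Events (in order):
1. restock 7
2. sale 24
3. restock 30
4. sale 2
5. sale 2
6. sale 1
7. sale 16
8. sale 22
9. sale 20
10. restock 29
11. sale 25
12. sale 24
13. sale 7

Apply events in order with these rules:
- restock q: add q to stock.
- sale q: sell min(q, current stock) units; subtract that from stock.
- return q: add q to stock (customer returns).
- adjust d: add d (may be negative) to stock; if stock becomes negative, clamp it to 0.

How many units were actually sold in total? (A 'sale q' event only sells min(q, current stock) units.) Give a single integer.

Answer: 85

Derivation:
Processing events:
Start: stock = 19
  Event 1 (restock 7): 19 + 7 = 26
  Event 2 (sale 24): sell min(24,26)=24. stock: 26 - 24 = 2. total_sold = 24
  Event 3 (restock 30): 2 + 30 = 32
  Event 4 (sale 2): sell min(2,32)=2. stock: 32 - 2 = 30. total_sold = 26
  Event 5 (sale 2): sell min(2,30)=2. stock: 30 - 2 = 28. total_sold = 28
  Event 6 (sale 1): sell min(1,28)=1. stock: 28 - 1 = 27. total_sold = 29
  Event 7 (sale 16): sell min(16,27)=16. stock: 27 - 16 = 11. total_sold = 45
  Event 8 (sale 22): sell min(22,11)=11. stock: 11 - 11 = 0. total_sold = 56
  Event 9 (sale 20): sell min(20,0)=0. stock: 0 - 0 = 0. total_sold = 56
  Event 10 (restock 29): 0 + 29 = 29
  Event 11 (sale 25): sell min(25,29)=25. stock: 29 - 25 = 4. total_sold = 81
  Event 12 (sale 24): sell min(24,4)=4. stock: 4 - 4 = 0. total_sold = 85
  Event 13 (sale 7): sell min(7,0)=0. stock: 0 - 0 = 0. total_sold = 85
Final: stock = 0, total_sold = 85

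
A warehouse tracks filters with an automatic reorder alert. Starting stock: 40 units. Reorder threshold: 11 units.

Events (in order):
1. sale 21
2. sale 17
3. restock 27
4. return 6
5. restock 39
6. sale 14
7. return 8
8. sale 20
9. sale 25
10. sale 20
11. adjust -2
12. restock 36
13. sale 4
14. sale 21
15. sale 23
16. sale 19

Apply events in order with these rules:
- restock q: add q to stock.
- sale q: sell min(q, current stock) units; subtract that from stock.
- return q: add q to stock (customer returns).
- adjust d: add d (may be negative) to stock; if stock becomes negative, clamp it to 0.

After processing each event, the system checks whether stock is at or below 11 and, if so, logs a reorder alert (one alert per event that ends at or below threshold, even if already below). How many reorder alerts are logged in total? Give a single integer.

Processing events:
Start: stock = 40
  Event 1 (sale 21): sell min(21,40)=21. stock: 40 - 21 = 19. total_sold = 21
  Event 2 (sale 17): sell min(17,19)=17. stock: 19 - 17 = 2. total_sold = 38
  Event 3 (restock 27): 2 + 27 = 29
  Event 4 (return 6): 29 + 6 = 35
  Event 5 (restock 39): 35 + 39 = 74
  Event 6 (sale 14): sell min(14,74)=14. stock: 74 - 14 = 60. total_sold = 52
  Event 7 (return 8): 60 + 8 = 68
  Event 8 (sale 20): sell min(20,68)=20. stock: 68 - 20 = 48. total_sold = 72
  Event 9 (sale 25): sell min(25,48)=25. stock: 48 - 25 = 23. total_sold = 97
  Event 10 (sale 20): sell min(20,23)=20. stock: 23 - 20 = 3. total_sold = 117
  Event 11 (adjust -2): 3 + -2 = 1
  Event 12 (restock 36): 1 + 36 = 37
  Event 13 (sale 4): sell min(4,37)=4. stock: 37 - 4 = 33. total_sold = 121
  Event 14 (sale 21): sell min(21,33)=21. stock: 33 - 21 = 12. total_sold = 142
  Event 15 (sale 23): sell min(23,12)=12. stock: 12 - 12 = 0. total_sold = 154
  Event 16 (sale 19): sell min(19,0)=0. stock: 0 - 0 = 0. total_sold = 154
Final: stock = 0, total_sold = 154

Checking against threshold 11:
  After event 1: stock=19 > 11
  After event 2: stock=2 <= 11 -> ALERT
  After event 3: stock=29 > 11
  After event 4: stock=35 > 11
  After event 5: stock=74 > 11
  After event 6: stock=60 > 11
  After event 7: stock=68 > 11
  After event 8: stock=48 > 11
  After event 9: stock=23 > 11
  After event 10: stock=3 <= 11 -> ALERT
  After event 11: stock=1 <= 11 -> ALERT
  After event 12: stock=37 > 11
  After event 13: stock=33 > 11
  After event 14: stock=12 > 11
  After event 15: stock=0 <= 11 -> ALERT
  After event 16: stock=0 <= 11 -> ALERT
Alert events: [2, 10, 11, 15, 16]. Count = 5

Answer: 5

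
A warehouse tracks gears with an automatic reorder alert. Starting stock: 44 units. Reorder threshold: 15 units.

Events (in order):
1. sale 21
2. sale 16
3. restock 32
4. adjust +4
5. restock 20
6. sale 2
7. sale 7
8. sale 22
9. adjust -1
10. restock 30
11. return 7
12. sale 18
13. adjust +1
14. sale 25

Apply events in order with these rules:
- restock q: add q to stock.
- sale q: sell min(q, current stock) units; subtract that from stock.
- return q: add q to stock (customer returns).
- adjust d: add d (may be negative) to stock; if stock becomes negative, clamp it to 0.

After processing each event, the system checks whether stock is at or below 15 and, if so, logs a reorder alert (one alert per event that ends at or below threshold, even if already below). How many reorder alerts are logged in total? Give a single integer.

Processing events:
Start: stock = 44
  Event 1 (sale 21): sell min(21,44)=21. stock: 44 - 21 = 23. total_sold = 21
  Event 2 (sale 16): sell min(16,23)=16. stock: 23 - 16 = 7. total_sold = 37
  Event 3 (restock 32): 7 + 32 = 39
  Event 4 (adjust +4): 39 + 4 = 43
  Event 5 (restock 20): 43 + 20 = 63
  Event 6 (sale 2): sell min(2,63)=2. stock: 63 - 2 = 61. total_sold = 39
  Event 7 (sale 7): sell min(7,61)=7. stock: 61 - 7 = 54. total_sold = 46
  Event 8 (sale 22): sell min(22,54)=22. stock: 54 - 22 = 32. total_sold = 68
  Event 9 (adjust -1): 32 + -1 = 31
  Event 10 (restock 30): 31 + 30 = 61
  Event 11 (return 7): 61 + 7 = 68
  Event 12 (sale 18): sell min(18,68)=18. stock: 68 - 18 = 50. total_sold = 86
  Event 13 (adjust +1): 50 + 1 = 51
  Event 14 (sale 25): sell min(25,51)=25. stock: 51 - 25 = 26. total_sold = 111
Final: stock = 26, total_sold = 111

Checking against threshold 15:
  After event 1: stock=23 > 15
  After event 2: stock=7 <= 15 -> ALERT
  After event 3: stock=39 > 15
  After event 4: stock=43 > 15
  After event 5: stock=63 > 15
  After event 6: stock=61 > 15
  After event 7: stock=54 > 15
  After event 8: stock=32 > 15
  After event 9: stock=31 > 15
  After event 10: stock=61 > 15
  After event 11: stock=68 > 15
  After event 12: stock=50 > 15
  After event 13: stock=51 > 15
  After event 14: stock=26 > 15
Alert events: [2]. Count = 1

Answer: 1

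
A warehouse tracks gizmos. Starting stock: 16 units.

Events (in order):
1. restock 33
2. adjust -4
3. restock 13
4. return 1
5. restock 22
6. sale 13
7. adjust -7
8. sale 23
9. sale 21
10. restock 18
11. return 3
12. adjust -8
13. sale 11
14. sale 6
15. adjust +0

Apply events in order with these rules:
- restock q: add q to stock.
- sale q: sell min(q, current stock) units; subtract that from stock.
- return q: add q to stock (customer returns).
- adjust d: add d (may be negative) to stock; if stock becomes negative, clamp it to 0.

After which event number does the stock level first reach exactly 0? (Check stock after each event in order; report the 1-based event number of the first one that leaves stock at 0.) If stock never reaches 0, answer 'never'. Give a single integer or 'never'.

Processing events:
Start: stock = 16
  Event 1 (restock 33): 16 + 33 = 49
  Event 2 (adjust -4): 49 + -4 = 45
  Event 3 (restock 13): 45 + 13 = 58
  Event 4 (return 1): 58 + 1 = 59
  Event 5 (restock 22): 59 + 22 = 81
  Event 6 (sale 13): sell min(13,81)=13. stock: 81 - 13 = 68. total_sold = 13
  Event 7 (adjust -7): 68 + -7 = 61
  Event 8 (sale 23): sell min(23,61)=23. stock: 61 - 23 = 38. total_sold = 36
  Event 9 (sale 21): sell min(21,38)=21. stock: 38 - 21 = 17. total_sold = 57
  Event 10 (restock 18): 17 + 18 = 35
  Event 11 (return 3): 35 + 3 = 38
  Event 12 (adjust -8): 38 + -8 = 30
  Event 13 (sale 11): sell min(11,30)=11. stock: 30 - 11 = 19. total_sold = 68
  Event 14 (sale 6): sell min(6,19)=6. stock: 19 - 6 = 13. total_sold = 74
  Event 15 (adjust +0): 13 + 0 = 13
Final: stock = 13, total_sold = 74

Stock never reaches 0.

Answer: never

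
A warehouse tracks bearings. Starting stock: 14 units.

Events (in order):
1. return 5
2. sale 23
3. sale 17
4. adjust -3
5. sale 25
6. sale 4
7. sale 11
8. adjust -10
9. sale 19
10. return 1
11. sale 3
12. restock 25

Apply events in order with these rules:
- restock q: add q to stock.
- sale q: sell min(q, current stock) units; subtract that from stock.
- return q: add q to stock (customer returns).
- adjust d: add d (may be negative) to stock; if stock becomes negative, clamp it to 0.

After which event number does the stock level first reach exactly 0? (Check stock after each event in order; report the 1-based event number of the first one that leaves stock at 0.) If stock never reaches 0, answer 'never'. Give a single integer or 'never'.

Answer: 2

Derivation:
Processing events:
Start: stock = 14
  Event 1 (return 5): 14 + 5 = 19
  Event 2 (sale 23): sell min(23,19)=19. stock: 19 - 19 = 0. total_sold = 19
  Event 3 (sale 17): sell min(17,0)=0. stock: 0 - 0 = 0. total_sold = 19
  Event 4 (adjust -3): 0 + -3 = 0 (clamped to 0)
  Event 5 (sale 25): sell min(25,0)=0. stock: 0 - 0 = 0. total_sold = 19
  Event 6 (sale 4): sell min(4,0)=0. stock: 0 - 0 = 0. total_sold = 19
  Event 7 (sale 11): sell min(11,0)=0. stock: 0 - 0 = 0. total_sold = 19
  Event 8 (adjust -10): 0 + -10 = 0 (clamped to 0)
  Event 9 (sale 19): sell min(19,0)=0. stock: 0 - 0 = 0. total_sold = 19
  Event 10 (return 1): 0 + 1 = 1
  Event 11 (sale 3): sell min(3,1)=1. stock: 1 - 1 = 0. total_sold = 20
  Event 12 (restock 25): 0 + 25 = 25
Final: stock = 25, total_sold = 20

First zero at event 2.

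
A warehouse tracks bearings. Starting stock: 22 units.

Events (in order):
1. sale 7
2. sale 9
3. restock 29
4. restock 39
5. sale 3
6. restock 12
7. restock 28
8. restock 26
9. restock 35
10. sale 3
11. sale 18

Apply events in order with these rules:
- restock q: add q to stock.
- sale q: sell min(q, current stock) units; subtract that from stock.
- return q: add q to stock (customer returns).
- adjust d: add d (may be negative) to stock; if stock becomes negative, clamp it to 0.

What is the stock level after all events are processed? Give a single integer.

Answer: 151

Derivation:
Processing events:
Start: stock = 22
  Event 1 (sale 7): sell min(7,22)=7. stock: 22 - 7 = 15. total_sold = 7
  Event 2 (sale 9): sell min(9,15)=9. stock: 15 - 9 = 6. total_sold = 16
  Event 3 (restock 29): 6 + 29 = 35
  Event 4 (restock 39): 35 + 39 = 74
  Event 5 (sale 3): sell min(3,74)=3. stock: 74 - 3 = 71. total_sold = 19
  Event 6 (restock 12): 71 + 12 = 83
  Event 7 (restock 28): 83 + 28 = 111
  Event 8 (restock 26): 111 + 26 = 137
  Event 9 (restock 35): 137 + 35 = 172
  Event 10 (sale 3): sell min(3,172)=3. stock: 172 - 3 = 169. total_sold = 22
  Event 11 (sale 18): sell min(18,169)=18. stock: 169 - 18 = 151. total_sold = 40
Final: stock = 151, total_sold = 40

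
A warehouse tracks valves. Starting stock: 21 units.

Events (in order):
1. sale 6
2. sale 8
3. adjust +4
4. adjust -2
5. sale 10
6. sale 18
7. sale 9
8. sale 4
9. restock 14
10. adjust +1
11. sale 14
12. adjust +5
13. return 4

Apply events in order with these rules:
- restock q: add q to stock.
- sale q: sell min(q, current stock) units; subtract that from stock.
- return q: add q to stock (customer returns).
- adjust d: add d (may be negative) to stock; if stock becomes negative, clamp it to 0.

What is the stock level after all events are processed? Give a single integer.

Processing events:
Start: stock = 21
  Event 1 (sale 6): sell min(6,21)=6. stock: 21 - 6 = 15. total_sold = 6
  Event 2 (sale 8): sell min(8,15)=8. stock: 15 - 8 = 7. total_sold = 14
  Event 3 (adjust +4): 7 + 4 = 11
  Event 4 (adjust -2): 11 + -2 = 9
  Event 5 (sale 10): sell min(10,9)=9. stock: 9 - 9 = 0. total_sold = 23
  Event 6 (sale 18): sell min(18,0)=0. stock: 0 - 0 = 0. total_sold = 23
  Event 7 (sale 9): sell min(9,0)=0. stock: 0 - 0 = 0. total_sold = 23
  Event 8 (sale 4): sell min(4,0)=0. stock: 0 - 0 = 0. total_sold = 23
  Event 9 (restock 14): 0 + 14 = 14
  Event 10 (adjust +1): 14 + 1 = 15
  Event 11 (sale 14): sell min(14,15)=14. stock: 15 - 14 = 1. total_sold = 37
  Event 12 (adjust +5): 1 + 5 = 6
  Event 13 (return 4): 6 + 4 = 10
Final: stock = 10, total_sold = 37

Answer: 10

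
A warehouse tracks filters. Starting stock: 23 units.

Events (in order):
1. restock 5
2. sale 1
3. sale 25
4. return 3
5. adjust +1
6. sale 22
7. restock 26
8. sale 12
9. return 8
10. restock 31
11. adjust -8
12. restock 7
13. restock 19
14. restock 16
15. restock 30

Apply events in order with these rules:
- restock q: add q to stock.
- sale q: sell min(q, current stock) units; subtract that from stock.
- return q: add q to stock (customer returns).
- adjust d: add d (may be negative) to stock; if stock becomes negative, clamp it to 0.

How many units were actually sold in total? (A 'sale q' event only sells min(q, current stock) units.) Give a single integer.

Answer: 44

Derivation:
Processing events:
Start: stock = 23
  Event 1 (restock 5): 23 + 5 = 28
  Event 2 (sale 1): sell min(1,28)=1. stock: 28 - 1 = 27. total_sold = 1
  Event 3 (sale 25): sell min(25,27)=25. stock: 27 - 25 = 2. total_sold = 26
  Event 4 (return 3): 2 + 3 = 5
  Event 5 (adjust +1): 5 + 1 = 6
  Event 6 (sale 22): sell min(22,6)=6. stock: 6 - 6 = 0. total_sold = 32
  Event 7 (restock 26): 0 + 26 = 26
  Event 8 (sale 12): sell min(12,26)=12. stock: 26 - 12 = 14. total_sold = 44
  Event 9 (return 8): 14 + 8 = 22
  Event 10 (restock 31): 22 + 31 = 53
  Event 11 (adjust -8): 53 + -8 = 45
  Event 12 (restock 7): 45 + 7 = 52
  Event 13 (restock 19): 52 + 19 = 71
  Event 14 (restock 16): 71 + 16 = 87
  Event 15 (restock 30): 87 + 30 = 117
Final: stock = 117, total_sold = 44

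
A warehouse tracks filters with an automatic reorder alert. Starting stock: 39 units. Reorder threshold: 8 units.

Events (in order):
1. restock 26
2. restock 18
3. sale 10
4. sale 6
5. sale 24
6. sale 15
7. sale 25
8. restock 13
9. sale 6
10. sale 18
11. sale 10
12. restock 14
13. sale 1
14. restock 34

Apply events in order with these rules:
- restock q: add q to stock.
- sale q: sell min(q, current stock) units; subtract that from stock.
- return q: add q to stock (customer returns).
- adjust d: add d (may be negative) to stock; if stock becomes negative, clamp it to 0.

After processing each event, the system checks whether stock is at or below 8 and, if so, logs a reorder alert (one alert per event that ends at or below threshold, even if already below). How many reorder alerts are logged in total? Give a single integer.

Answer: 3

Derivation:
Processing events:
Start: stock = 39
  Event 1 (restock 26): 39 + 26 = 65
  Event 2 (restock 18): 65 + 18 = 83
  Event 3 (sale 10): sell min(10,83)=10. stock: 83 - 10 = 73. total_sold = 10
  Event 4 (sale 6): sell min(6,73)=6. stock: 73 - 6 = 67. total_sold = 16
  Event 5 (sale 24): sell min(24,67)=24. stock: 67 - 24 = 43. total_sold = 40
  Event 6 (sale 15): sell min(15,43)=15. stock: 43 - 15 = 28. total_sold = 55
  Event 7 (sale 25): sell min(25,28)=25. stock: 28 - 25 = 3. total_sold = 80
  Event 8 (restock 13): 3 + 13 = 16
  Event 9 (sale 6): sell min(6,16)=6. stock: 16 - 6 = 10. total_sold = 86
  Event 10 (sale 18): sell min(18,10)=10. stock: 10 - 10 = 0. total_sold = 96
  Event 11 (sale 10): sell min(10,0)=0. stock: 0 - 0 = 0. total_sold = 96
  Event 12 (restock 14): 0 + 14 = 14
  Event 13 (sale 1): sell min(1,14)=1. stock: 14 - 1 = 13. total_sold = 97
  Event 14 (restock 34): 13 + 34 = 47
Final: stock = 47, total_sold = 97

Checking against threshold 8:
  After event 1: stock=65 > 8
  After event 2: stock=83 > 8
  After event 3: stock=73 > 8
  After event 4: stock=67 > 8
  After event 5: stock=43 > 8
  After event 6: stock=28 > 8
  After event 7: stock=3 <= 8 -> ALERT
  After event 8: stock=16 > 8
  After event 9: stock=10 > 8
  After event 10: stock=0 <= 8 -> ALERT
  After event 11: stock=0 <= 8 -> ALERT
  After event 12: stock=14 > 8
  After event 13: stock=13 > 8
  After event 14: stock=47 > 8
Alert events: [7, 10, 11]. Count = 3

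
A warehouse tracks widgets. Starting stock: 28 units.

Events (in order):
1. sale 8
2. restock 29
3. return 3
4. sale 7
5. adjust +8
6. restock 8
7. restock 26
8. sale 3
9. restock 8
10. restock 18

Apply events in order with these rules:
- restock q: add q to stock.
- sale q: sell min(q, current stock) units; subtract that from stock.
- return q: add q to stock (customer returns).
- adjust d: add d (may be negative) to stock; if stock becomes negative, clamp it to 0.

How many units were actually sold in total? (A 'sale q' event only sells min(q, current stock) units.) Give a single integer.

Processing events:
Start: stock = 28
  Event 1 (sale 8): sell min(8,28)=8. stock: 28 - 8 = 20. total_sold = 8
  Event 2 (restock 29): 20 + 29 = 49
  Event 3 (return 3): 49 + 3 = 52
  Event 4 (sale 7): sell min(7,52)=7. stock: 52 - 7 = 45. total_sold = 15
  Event 5 (adjust +8): 45 + 8 = 53
  Event 6 (restock 8): 53 + 8 = 61
  Event 7 (restock 26): 61 + 26 = 87
  Event 8 (sale 3): sell min(3,87)=3. stock: 87 - 3 = 84. total_sold = 18
  Event 9 (restock 8): 84 + 8 = 92
  Event 10 (restock 18): 92 + 18 = 110
Final: stock = 110, total_sold = 18

Answer: 18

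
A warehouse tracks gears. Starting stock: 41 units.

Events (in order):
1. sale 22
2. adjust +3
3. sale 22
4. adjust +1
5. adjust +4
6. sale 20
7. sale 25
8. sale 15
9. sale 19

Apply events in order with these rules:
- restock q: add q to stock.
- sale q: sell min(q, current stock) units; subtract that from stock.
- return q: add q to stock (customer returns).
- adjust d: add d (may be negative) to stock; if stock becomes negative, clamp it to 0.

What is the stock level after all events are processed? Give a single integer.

Processing events:
Start: stock = 41
  Event 1 (sale 22): sell min(22,41)=22. stock: 41 - 22 = 19. total_sold = 22
  Event 2 (adjust +3): 19 + 3 = 22
  Event 3 (sale 22): sell min(22,22)=22. stock: 22 - 22 = 0. total_sold = 44
  Event 4 (adjust +1): 0 + 1 = 1
  Event 5 (adjust +4): 1 + 4 = 5
  Event 6 (sale 20): sell min(20,5)=5. stock: 5 - 5 = 0. total_sold = 49
  Event 7 (sale 25): sell min(25,0)=0. stock: 0 - 0 = 0. total_sold = 49
  Event 8 (sale 15): sell min(15,0)=0. stock: 0 - 0 = 0. total_sold = 49
  Event 9 (sale 19): sell min(19,0)=0. stock: 0 - 0 = 0. total_sold = 49
Final: stock = 0, total_sold = 49

Answer: 0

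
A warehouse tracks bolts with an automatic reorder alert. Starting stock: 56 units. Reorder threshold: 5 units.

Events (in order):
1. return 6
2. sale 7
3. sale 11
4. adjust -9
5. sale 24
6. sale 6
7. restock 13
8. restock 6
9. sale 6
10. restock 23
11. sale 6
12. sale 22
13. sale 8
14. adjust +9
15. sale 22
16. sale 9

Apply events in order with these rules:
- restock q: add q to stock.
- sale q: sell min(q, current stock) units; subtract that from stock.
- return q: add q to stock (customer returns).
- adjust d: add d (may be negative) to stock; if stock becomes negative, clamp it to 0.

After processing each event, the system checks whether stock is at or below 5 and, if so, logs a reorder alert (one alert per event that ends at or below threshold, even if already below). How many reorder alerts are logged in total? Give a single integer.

Answer: 4

Derivation:
Processing events:
Start: stock = 56
  Event 1 (return 6): 56 + 6 = 62
  Event 2 (sale 7): sell min(7,62)=7. stock: 62 - 7 = 55. total_sold = 7
  Event 3 (sale 11): sell min(11,55)=11. stock: 55 - 11 = 44. total_sold = 18
  Event 4 (adjust -9): 44 + -9 = 35
  Event 5 (sale 24): sell min(24,35)=24. stock: 35 - 24 = 11. total_sold = 42
  Event 6 (sale 6): sell min(6,11)=6. stock: 11 - 6 = 5. total_sold = 48
  Event 7 (restock 13): 5 + 13 = 18
  Event 8 (restock 6): 18 + 6 = 24
  Event 9 (sale 6): sell min(6,24)=6. stock: 24 - 6 = 18. total_sold = 54
  Event 10 (restock 23): 18 + 23 = 41
  Event 11 (sale 6): sell min(6,41)=6. stock: 41 - 6 = 35. total_sold = 60
  Event 12 (sale 22): sell min(22,35)=22. stock: 35 - 22 = 13. total_sold = 82
  Event 13 (sale 8): sell min(8,13)=8. stock: 13 - 8 = 5. total_sold = 90
  Event 14 (adjust +9): 5 + 9 = 14
  Event 15 (sale 22): sell min(22,14)=14. stock: 14 - 14 = 0. total_sold = 104
  Event 16 (sale 9): sell min(9,0)=0. stock: 0 - 0 = 0. total_sold = 104
Final: stock = 0, total_sold = 104

Checking against threshold 5:
  After event 1: stock=62 > 5
  After event 2: stock=55 > 5
  After event 3: stock=44 > 5
  After event 4: stock=35 > 5
  After event 5: stock=11 > 5
  After event 6: stock=5 <= 5 -> ALERT
  After event 7: stock=18 > 5
  After event 8: stock=24 > 5
  After event 9: stock=18 > 5
  After event 10: stock=41 > 5
  After event 11: stock=35 > 5
  After event 12: stock=13 > 5
  After event 13: stock=5 <= 5 -> ALERT
  After event 14: stock=14 > 5
  After event 15: stock=0 <= 5 -> ALERT
  After event 16: stock=0 <= 5 -> ALERT
Alert events: [6, 13, 15, 16]. Count = 4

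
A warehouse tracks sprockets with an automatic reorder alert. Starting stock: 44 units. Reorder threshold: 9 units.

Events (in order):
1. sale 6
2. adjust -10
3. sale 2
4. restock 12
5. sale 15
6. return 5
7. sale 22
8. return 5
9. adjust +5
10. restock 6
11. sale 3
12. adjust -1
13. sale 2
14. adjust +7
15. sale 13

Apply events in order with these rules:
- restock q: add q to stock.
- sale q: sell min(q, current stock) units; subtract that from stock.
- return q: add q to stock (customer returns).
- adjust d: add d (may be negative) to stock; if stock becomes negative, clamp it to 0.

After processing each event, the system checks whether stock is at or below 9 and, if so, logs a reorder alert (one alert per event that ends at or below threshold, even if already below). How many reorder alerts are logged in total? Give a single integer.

Answer: 1

Derivation:
Processing events:
Start: stock = 44
  Event 1 (sale 6): sell min(6,44)=6. stock: 44 - 6 = 38. total_sold = 6
  Event 2 (adjust -10): 38 + -10 = 28
  Event 3 (sale 2): sell min(2,28)=2. stock: 28 - 2 = 26. total_sold = 8
  Event 4 (restock 12): 26 + 12 = 38
  Event 5 (sale 15): sell min(15,38)=15. stock: 38 - 15 = 23. total_sold = 23
  Event 6 (return 5): 23 + 5 = 28
  Event 7 (sale 22): sell min(22,28)=22. stock: 28 - 22 = 6. total_sold = 45
  Event 8 (return 5): 6 + 5 = 11
  Event 9 (adjust +5): 11 + 5 = 16
  Event 10 (restock 6): 16 + 6 = 22
  Event 11 (sale 3): sell min(3,22)=3. stock: 22 - 3 = 19. total_sold = 48
  Event 12 (adjust -1): 19 + -1 = 18
  Event 13 (sale 2): sell min(2,18)=2. stock: 18 - 2 = 16. total_sold = 50
  Event 14 (adjust +7): 16 + 7 = 23
  Event 15 (sale 13): sell min(13,23)=13. stock: 23 - 13 = 10. total_sold = 63
Final: stock = 10, total_sold = 63

Checking against threshold 9:
  After event 1: stock=38 > 9
  After event 2: stock=28 > 9
  After event 3: stock=26 > 9
  After event 4: stock=38 > 9
  After event 5: stock=23 > 9
  After event 6: stock=28 > 9
  After event 7: stock=6 <= 9 -> ALERT
  After event 8: stock=11 > 9
  After event 9: stock=16 > 9
  After event 10: stock=22 > 9
  After event 11: stock=19 > 9
  After event 12: stock=18 > 9
  After event 13: stock=16 > 9
  After event 14: stock=23 > 9
  After event 15: stock=10 > 9
Alert events: [7]. Count = 1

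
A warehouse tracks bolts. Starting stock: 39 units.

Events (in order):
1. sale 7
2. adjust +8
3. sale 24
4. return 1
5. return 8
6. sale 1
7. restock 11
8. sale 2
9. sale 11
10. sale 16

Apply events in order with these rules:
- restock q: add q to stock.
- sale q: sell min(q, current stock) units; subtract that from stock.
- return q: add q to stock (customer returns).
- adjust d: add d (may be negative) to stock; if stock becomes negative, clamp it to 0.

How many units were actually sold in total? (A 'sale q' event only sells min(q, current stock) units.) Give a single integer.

Processing events:
Start: stock = 39
  Event 1 (sale 7): sell min(7,39)=7. stock: 39 - 7 = 32. total_sold = 7
  Event 2 (adjust +8): 32 + 8 = 40
  Event 3 (sale 24): sell min(24,40)=24. stock: 40 - 24 = 16. total_sold = 31
  Event 4 (return 1): 16 + 1 = 17
  Event 5 (return 8): 17 + 8 = 25
  Event 6 (sale 1): sell min(1,25)=1. stock: 25 - 1 = 24. total_sold = 32
  Event 7 (restock 11): 24 + 11 = 35
  Event 8 (sale 2): sell min(2,35)=2. stock: 35 - 2 = 33. total_sold = 34
  Event 9 (sale 11): sell min(11,33)=11. stock: 33 - 11 = 22. total_sold = 45
  Event 10 (sale 16): sell min(16,22)=16. stock: 22 - 16 = 6. total_sold = 61
Final: stock = 6, total_sold = 61

Answer: 61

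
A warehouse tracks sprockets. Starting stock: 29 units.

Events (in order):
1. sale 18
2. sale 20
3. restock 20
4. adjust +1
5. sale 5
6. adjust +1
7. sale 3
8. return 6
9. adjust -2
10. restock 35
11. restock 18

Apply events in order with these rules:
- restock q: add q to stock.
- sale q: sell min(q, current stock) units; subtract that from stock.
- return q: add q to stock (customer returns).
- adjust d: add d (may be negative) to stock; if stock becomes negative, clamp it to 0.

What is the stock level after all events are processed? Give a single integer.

Processing events:
Start: stock = 29
  Event 1 (sale 18): sell min(18,29)=18. stock: 29 - 18 = 11. total_sold = 18
  Event 2 (sale 20): sell min(20,11)=11. stock: 11 - 11 = 0. total_sold = 29
  Event 3 (restock 20): 0 + 20 = 20
  Event 4 (adjust +1): 20 + 1 = 21
  Event 5 (sale 5): sell min(5,21)=5. stock: 21 - 5 = 16. total_sold = 34
  Event 6 (adjust +1): 16 + 1 = 17
  Event 7 (sale 3): sell min(3,17)=3. stock: 17 - 3 = 14. total_sold = 37
  Event 8 (return 6): 14 + 6 = 20
  Event 9 (adjust -2): 20 + -2 = 18
  Event 10 (restock 35): 18 + 35 = 53
  Event 11 (restock 18): 53 + 18 = 71
Final: stock = 71, total_sold = 37

Answer: 71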